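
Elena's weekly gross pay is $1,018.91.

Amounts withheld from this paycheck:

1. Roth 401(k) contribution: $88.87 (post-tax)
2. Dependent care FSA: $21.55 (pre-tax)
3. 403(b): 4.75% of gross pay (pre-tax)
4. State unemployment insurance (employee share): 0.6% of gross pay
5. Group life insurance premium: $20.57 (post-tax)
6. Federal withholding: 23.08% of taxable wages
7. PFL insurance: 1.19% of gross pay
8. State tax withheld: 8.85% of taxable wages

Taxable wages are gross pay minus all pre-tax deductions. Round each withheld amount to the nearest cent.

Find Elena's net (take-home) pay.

$518.28

Dependent care FSA: $21.55
403(b): $1,018.91 × 0.0475 = $48.40
Pre-tax total = $21.55 + $48.40 = $69.95
Taxable wages = $1,018.91 − $69.95 = $948.96
State tax withheld: $948.96 × 0.0885 = $83.98
Federal withholding: $948.96 × 0.2308 = $219.02
PFL insurance: $1,018.91 × 0.0119 = $12.13
State unemployment insurance (employee share): $1,018.91 × 0.006 = $6.11
Group life insurance premium: $20.57
Roth 401(k) contribution: $88.87
Total deductions = $21.55 + $48.40 + $83.98 + $219.02 + $12.13 + $6.11 + $20.57 + $88.87 = $500.63
Net pay = $1,018.91 − $500.63 = $518.28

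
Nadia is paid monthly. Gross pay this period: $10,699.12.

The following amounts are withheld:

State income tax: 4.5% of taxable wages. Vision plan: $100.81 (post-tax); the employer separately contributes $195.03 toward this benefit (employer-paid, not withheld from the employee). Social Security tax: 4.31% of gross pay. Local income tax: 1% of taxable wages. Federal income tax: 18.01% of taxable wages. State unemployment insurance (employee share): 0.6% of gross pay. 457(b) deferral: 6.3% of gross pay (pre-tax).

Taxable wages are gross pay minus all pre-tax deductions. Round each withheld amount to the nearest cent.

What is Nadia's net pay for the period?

$7,042.05

457(b) deferral: $10,699.12 × 0.063 = $674.04
Taxable wages = $10,699.12 − $674.04 = $10,025.08
Federal income tax: $10,025.08 × 0.1801 = $1,805.52
State income tax: $10,025.08 × 0.045 = $451.13
Local income tax: $10,025.08 × 0.01 = $100.25
State unemployment insurance (employee share): $10,699.12 × 0.006 = $64.19
Social Security tax: $10,699.12 × 0.0431 = $461.13
Vision plan: $100.81
(Employer's $195.03 toward vision plan is not withheld from the employee.)
Total deductions = $674.04 + $1,805.52 + $451.13 + $100.25 + $64.19 + $461.13 + $100.81 = $3,657.07
Net pay = $10,699.12 − $3,657.07 = $7,042.05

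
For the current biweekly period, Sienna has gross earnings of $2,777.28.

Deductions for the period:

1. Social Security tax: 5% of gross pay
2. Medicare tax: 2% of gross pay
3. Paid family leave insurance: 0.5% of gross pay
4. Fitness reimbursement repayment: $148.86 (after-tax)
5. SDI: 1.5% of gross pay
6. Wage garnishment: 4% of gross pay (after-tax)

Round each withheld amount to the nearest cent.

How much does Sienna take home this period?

$2,267.37

Medicare tax: $2,777.28 × 0.02 = $55.55
Paid family leave insurance: $2,777.28 × 0.005 = $13.89
Social Security tax: $2,777.28 × 0.05 = $138.86
SDI: $2,777.28 × 0.015 = $41.66
Fitness reimbursement repayment: $148.86
Wage garnishment: $2,777.28 × 0.04 = $111.09
Total deductions = $55.55 + $13.89 + $138.86 + $41.66 + $148.86 + $111.09 = $509.91
Net pay = $2,777.28 − $509.91 = $2,267.37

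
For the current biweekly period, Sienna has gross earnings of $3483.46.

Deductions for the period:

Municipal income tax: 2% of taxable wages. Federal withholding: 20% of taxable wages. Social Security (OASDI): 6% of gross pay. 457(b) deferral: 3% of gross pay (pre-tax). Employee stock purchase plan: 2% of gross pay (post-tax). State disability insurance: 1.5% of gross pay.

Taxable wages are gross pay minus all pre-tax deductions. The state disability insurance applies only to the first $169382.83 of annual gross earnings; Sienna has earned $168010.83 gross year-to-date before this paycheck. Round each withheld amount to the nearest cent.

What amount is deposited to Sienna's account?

457(b) deferral: $3483.46 × 0.03 = $104.50
Taxable wages = $3483.46 − $104.50 = $3378.96
Municipal income tax: $3378.96 × 0.02 = $67.58
Federal withholding: $3378.96 × 0.2 = $675.79
Social Security (OASDI): $3483.46 × 0.06 = $209.01
State disability insurance: only $169382.83 − $168010.83 = $1372.00 of this check is subject → $1372.00 × 0.015 = $20.58
Employee stock purchase plan: $3483.46 × 0.02 = $69.67
Total deductions = $104.50 + $67.58 + $675.79 + $209.01 + $20.58 + $69.67 = $1147.13
Net pay = $3483.46 − $1147.13 = $2336.33

$2336.33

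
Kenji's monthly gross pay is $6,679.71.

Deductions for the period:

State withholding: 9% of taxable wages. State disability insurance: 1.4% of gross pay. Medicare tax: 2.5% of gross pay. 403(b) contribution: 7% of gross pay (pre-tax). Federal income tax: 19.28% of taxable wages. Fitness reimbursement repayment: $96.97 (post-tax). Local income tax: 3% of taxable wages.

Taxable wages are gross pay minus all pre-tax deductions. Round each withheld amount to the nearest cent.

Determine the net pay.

$3,911.50

403(b) contribution: $6,679.71 × 0.07 = $467.58
Taxable wages = $6,679.71 − $467.58 = $6,212.13
Local income tax: $6,212.13 × 0.03 = $186.36
State withholding: $6,212.13 × 0.09 = $559.09
Federal income tax: $6,212.13 × 0.1928 = $1,197.70
Medicare tax: $6,679.71 × 0.025 = $166.99
State disability insurance: $6,679.71 × 0.014 = $93.52
Fitness reimbursement repayment: $96.97
Total deductions = $467.58 + $186.36 + $559.09 + $1,197.70 + $166.99 + $93.52 + $96.97 = $2,768.21
Net pay = $6,679.71 − $2,768.21 = $3,911.50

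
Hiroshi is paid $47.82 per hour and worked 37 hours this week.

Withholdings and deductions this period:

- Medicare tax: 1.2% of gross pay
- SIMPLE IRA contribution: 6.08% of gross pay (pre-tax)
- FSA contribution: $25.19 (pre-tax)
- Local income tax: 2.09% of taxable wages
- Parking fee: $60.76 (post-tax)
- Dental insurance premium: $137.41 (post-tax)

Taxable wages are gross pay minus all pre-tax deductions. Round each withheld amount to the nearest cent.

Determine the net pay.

Gross pay: 37 × $47.82 = $1,769.34
FSA contribution: $25.19
SIMPLE IRA contribution: $1,769.34 × 0.0608 = $107.58
Pre-tax total = $25.19 + $107.58 = $132.77
Taxable wages = $1,769.34 − $132.77 = $1,636.57
Local income tax: $1,636.57 × 0.0209 = $34.20
Medicare tax: $1,769.34 × 0.012 = $21.23
Dental insurance premium: $137.41
Parking fee: $60.76
Total deductions = $25.19 + $107.58 + $34.20 + $21.23 + $137.41 + $60.76 = $386.37
Net pay = $1,769.34 − $386.37 = $1,382.97

$1,382.97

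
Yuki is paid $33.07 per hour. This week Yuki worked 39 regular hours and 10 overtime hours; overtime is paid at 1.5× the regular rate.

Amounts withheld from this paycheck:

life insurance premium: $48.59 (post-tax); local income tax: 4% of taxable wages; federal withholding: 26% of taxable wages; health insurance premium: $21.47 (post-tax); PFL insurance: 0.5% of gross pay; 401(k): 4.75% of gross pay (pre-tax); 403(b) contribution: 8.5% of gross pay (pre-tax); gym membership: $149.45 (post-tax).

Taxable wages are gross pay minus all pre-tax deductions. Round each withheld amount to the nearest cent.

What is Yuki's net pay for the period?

$855.98

Regular pay: 39 × $33.07 = $1289.73
Overtime pay: 10 × $33.07 × 1.5 = $496.05
Gross pay = $1289.73 + $496.05 = $1785.78
403(b) contribution: $1785.78 × 0.085 = $151.79
401(k): $1785.78 × 0.0475 = $84.82
Pre-tax total = $151.79 + $84.82 = $236.61
Taxable wages = $1785.78 − $236.61 = $1549.17
Local income tax: $1549.17 × 0.04 = $61.97
Federal withholding: $1549.17 × 0.26 = $402.78
PFL insurance: $1785.78 × 0.005 = $8.93
Gym membership: $149.45
Health insurance premium: $21.47
Life insurance premium: $48.59
Total deductions = $151.79 + $84.82 + $61.97 + $402.78 + $8.93 + $149.45 + $21.47 + $48.59 = $929.80
Net pay = $1785.78 − $929.80 = $855.98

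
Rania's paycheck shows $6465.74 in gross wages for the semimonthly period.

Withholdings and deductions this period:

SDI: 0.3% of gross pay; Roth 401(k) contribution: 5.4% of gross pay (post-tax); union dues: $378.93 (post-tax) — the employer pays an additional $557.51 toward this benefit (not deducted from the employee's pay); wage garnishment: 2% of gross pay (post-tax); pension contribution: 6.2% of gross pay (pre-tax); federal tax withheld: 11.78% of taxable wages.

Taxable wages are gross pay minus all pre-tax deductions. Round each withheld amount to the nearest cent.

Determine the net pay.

Pension contribution: $6465.74 × 0.062 = $400.88
Taxable wages = $6465.74 − $400.88 = $6064.86
Federal tax withheld: $6064.86 × 0.1178 = $714.44
SDI: $6465.74 × 0.003 = $19.40
Roth 401(k) contribution: $6465.74 × 0.054 = $349.15
Wage garnishment: $6465.74 × 0.02 = $129.31
Union dues: $378.93
(Employer's $557.51 toward union dues is not withheld from the employee.)
Total deductions = $400.88 + $714.44 + $19.40 + $349.15 + $129.31 + $378.93 = $1992.11
Net pay = $6465.74 − $1992.11 = $4473.63

$4473.63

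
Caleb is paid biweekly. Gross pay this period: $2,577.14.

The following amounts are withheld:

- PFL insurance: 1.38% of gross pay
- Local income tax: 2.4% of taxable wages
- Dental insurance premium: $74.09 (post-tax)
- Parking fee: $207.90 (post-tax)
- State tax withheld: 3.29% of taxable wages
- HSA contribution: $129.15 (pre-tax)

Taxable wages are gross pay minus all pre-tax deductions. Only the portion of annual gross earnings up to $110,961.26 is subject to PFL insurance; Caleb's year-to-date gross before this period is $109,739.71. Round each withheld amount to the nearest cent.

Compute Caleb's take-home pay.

HSA contribution: $129.15
Taxable wages = $2,577.14 − $129.15 = $2,447.99
Local income tax: $2,447.99 × 0.024 = $58.75
State tax withheld: $2,447.99 × 0.0329 = $80.54
PFL insurance: only $110,961.26 − $109,739.71 = $1,221.55 of this check is subject → $1,221.55 × 0.0138 = $16.86
Parking fee: $207.90
Dental insurance premium: $74.09
Total deductions = $129.15 + $58.75 + $80.54 + $16.86 + $207.90 + $74.09 = $567.29
Net pay = $2,577.14 − $567.29 = $2,009.85

$2,009.85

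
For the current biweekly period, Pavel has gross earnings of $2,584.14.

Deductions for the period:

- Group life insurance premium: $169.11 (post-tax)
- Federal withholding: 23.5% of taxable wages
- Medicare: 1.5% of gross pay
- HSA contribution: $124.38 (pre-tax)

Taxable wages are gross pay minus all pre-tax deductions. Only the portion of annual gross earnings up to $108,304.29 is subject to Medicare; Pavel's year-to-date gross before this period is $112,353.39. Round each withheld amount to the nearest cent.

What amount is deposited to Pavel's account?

HSA contribution: $124.38
Taxable wages = $2,584.14 − $124.38 = $2,459.76
Federal withholding: $2,459.76 × 0.235 = $578.04
Medicare: annual cap $108,304.29 already reached (YTD $112,353.39), so $0.00
Group life insurance premium: $169.11
Total deductions = $124.38 + $578.04 + $0.00 + $169.11 = $871.53
Net pay = $2,584.14 − $871.53 = $1,712.61

$1,712.61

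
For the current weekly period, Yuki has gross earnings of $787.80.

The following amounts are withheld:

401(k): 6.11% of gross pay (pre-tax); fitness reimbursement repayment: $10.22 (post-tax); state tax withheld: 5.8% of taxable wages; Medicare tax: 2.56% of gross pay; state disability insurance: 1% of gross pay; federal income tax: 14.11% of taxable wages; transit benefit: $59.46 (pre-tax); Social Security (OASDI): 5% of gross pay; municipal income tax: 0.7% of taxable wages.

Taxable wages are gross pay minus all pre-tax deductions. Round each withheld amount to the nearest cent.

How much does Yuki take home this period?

$462.36

Transit benefit: $59.46
401(k): $787.80 × 0.0611 = $48.13
Pre-tax total = $59.46 + $48.13 = $107.59
Taxable wages = $787.80 − $107.59 = $680.21
Federal income tax: $680.21 × 0.1411 = $95.98
State tax withheld: $680.21 × 0.058 = $39.45
Municipal income tax: $680.21 × 0.007 = $4.76
Social Security (OASDI): $787.80 × 0.05 = $39.39
State disability insurance: $787.80 × 0.01 = $7.88
Medicare tax: $787.80 × 0.0256 = $20.17
Fitness reimbursement repayment: $10.22
Total deductions = $59.46 + $48.13 + $95.98 + $39.45 + $4.76 + $39.39 + $7.88 + $20.17 + $10.22 = $325.44
Net pay = $787.80 − $325.44 = $462.36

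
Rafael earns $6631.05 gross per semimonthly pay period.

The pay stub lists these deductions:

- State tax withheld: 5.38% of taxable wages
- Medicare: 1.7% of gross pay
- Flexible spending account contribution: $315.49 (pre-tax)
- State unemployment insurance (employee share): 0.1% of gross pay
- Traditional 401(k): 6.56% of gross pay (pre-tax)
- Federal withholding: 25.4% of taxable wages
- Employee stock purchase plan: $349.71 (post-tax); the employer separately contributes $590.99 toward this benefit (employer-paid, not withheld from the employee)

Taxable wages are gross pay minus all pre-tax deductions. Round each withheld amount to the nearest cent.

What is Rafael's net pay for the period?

Traditional 401(k): $6631.05 × 0.0656 = $435.00
Flexible spending account contribution: $315.49
Pre-tax total = $435.00 + $315.49 = $750.49
Taxable wages = $6631.05 − $750.49 = $5880.56
Federal withholding: $5880.56 × 0.254 = $1493.66
State tax withheld: $5880.56 × 0.0538 = $316.37
Medicare: $6631.05 × 0.017 = $112.73
State unemployment insurance (employee share): $6631.05 × 0.001 = $6.63
Employee stock purchase plan: $349.71
(Employer's $590.99 toward employee stock purchase plan is not withheld from the employee.)
Total deductions = $435.00 + $315.49 + $1493.66 + $316.37 + $112.73 + $6.63 + $349.71 = $3029.59
Net pay = $6631.05 − $3029.59 = $3601.46

$3601.46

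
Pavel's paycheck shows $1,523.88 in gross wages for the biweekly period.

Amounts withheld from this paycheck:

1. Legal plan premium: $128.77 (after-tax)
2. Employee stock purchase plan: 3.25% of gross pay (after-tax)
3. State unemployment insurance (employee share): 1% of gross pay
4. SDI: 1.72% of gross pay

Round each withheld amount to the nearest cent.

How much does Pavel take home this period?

$1,304.13

SDI: $1,523.88 × 0.0172 = $26.21
State unemployment insurance (employee share): $1,523.88 × 0.01 = $15.24
Legal plan premium: $128.77
Employee stock purchase plan: $1,523.88 × 0.0325 = $49.53
Total deductions = $26.21 + $15.24 + $128.77 + $49.53 = $219.75
Net pay = $1,523.88 − $219.75 = $1,304.13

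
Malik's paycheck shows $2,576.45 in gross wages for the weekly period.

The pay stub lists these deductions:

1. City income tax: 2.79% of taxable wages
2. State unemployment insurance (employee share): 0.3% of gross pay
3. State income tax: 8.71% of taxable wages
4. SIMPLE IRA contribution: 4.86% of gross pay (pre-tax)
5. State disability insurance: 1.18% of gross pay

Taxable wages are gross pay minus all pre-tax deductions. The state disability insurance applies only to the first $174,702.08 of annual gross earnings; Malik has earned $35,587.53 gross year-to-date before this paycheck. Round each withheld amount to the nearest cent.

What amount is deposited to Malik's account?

SIMPLE IRA contribution: $2,576.45 × 0.0486 = $125.22
Taxable wages = $2,576.45 − $125.22 = $2,451.23
State income tax: $2,451.23 × 0.0871 = $213.50
City income tax: $2,451.23 × 0.0279 = $68.39
State unemployment insurance (employee share): $2,576.45 × 0.003 = $7.73
State disability insurance: cap not yet reached, full $2,576.45 is subject → $2,576.45 × 0.0118 = $30.40
Total deductions = $125.22 + $213.50 + $68.39 + $7.73 + $30.40 = $445.24
Net pay = $2,576.45 − $445.24 = $2,131.21

$2,131.21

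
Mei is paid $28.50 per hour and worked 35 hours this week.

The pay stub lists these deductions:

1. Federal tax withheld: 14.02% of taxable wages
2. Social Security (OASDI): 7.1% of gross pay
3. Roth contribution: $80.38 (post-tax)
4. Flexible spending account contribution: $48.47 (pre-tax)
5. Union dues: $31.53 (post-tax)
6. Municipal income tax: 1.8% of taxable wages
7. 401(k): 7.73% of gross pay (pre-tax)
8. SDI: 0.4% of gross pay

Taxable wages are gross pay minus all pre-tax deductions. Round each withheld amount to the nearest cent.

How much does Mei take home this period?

$547.27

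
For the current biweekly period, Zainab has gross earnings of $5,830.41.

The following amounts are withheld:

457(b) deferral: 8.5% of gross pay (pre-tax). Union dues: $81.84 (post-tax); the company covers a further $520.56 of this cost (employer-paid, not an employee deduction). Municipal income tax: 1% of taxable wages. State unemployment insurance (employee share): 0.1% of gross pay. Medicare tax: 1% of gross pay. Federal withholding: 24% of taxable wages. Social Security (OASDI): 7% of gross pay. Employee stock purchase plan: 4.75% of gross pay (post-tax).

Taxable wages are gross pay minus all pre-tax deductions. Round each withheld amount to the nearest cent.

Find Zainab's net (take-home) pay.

457(b) deferral: $5,830.41 × 0.085 = $495.58
Taxable wages = $5,830.41 − $495.58 = $5,334.83
Municipal income tax: $5,334.83 × 0.01 = $53.35
Federal withholding: $5,334.83 × 0.24 = $1,280.36
Medicare tax: $5,830.41 × 0.01 = $58.30
State unemployment insurance (employee share): $5,830.41 × 0.001 = $5.83
Social Security (OASDI): $5,830.41 × 0.07 = $408.13
Employee stock purchase plan: $5,830.41 × 0.0475 = $276.94
Union dues: $81.84
(Employer's $520.56 toward union dues is not withheld from the employee.)
Total deductions = $495.58 + $53.35 + $1,280.36 + $58.30 + $5.83 + $408.13 + $276.94 + $81.84 = $2,660.33
Net pay = $5,830.41 − $2,660.33 = $3,170.08

$3,170.08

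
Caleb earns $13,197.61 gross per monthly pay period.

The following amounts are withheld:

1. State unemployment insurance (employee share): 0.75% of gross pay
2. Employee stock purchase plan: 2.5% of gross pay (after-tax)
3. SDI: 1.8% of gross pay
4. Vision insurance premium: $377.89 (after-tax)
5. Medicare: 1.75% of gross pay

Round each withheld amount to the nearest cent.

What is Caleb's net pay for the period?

$11,922.28

Medicare: $13,197.61 × 0.0175 = $230.96
State unemployment insurance (employee share): $13,197.61 × 0.0075 = $98.98
SDI: $13,197.61 × 0.018 = $237.56
Employee stock purchase plan: $13,197.61 × 0.025 = $329.94
Vision insurance premium: $377.89
Total deductions = $230.96 + $98.98 + $237.56 + $329.94 + $377.89 = $1,275.33
Net pay = $13,197.61 − $1,275.33 = $11,922.28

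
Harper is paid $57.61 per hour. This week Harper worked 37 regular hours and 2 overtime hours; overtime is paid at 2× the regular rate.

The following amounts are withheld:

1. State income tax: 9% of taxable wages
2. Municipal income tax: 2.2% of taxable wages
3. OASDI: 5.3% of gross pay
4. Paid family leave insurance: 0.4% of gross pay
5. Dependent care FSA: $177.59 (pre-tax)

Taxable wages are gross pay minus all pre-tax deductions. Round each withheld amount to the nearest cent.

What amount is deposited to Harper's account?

Regular pay: 37 × $57.61 = $2,131.57
Overtime pay: 2 × $57.61 × 2 = $230.44
Gross pay = $2,131.57 + $230.44 = $2,362.01
Dependent care FSA: $177.59
Taxable wages = $2,362.01 − $177.59 = $2,184.42
Municipal income tax: $2,184.42 × 0.022 = $48.06
State income tax: $2,184.42 × 0.09 = $196.60
Paid family leave insurance: $2,362.01 × 0.004 = $9.45
OASDI: $2,362.01 × 0.053 = $125.19
Total deductions = $177.59 + $48.06 + $196.60 + $9.45 + $125.19 = $556.89
Net pay = $2,362.01 − $556.89 = $1,805.12

$1,805.12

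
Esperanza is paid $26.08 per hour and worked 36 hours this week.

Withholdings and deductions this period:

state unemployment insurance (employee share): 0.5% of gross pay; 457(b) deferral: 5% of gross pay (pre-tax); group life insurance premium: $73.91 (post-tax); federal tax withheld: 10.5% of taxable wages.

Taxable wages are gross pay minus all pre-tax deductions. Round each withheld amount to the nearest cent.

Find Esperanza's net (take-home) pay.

$719.69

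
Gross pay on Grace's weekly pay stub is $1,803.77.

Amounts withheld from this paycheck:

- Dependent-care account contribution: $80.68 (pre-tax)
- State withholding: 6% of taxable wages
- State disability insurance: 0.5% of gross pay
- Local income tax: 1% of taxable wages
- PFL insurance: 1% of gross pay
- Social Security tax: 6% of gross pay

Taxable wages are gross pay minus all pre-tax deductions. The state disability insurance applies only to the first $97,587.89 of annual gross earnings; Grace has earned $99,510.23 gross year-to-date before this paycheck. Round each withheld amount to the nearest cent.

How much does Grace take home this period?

Dependent-care account contribution: $80.68
Taxable wages = $1,803.77 − $80.68 = $1,723.09
State withholding: $1,723.09 × 0.06 = $103.39
Local income tax: $1,723.09 × 0.01 = $17.23
Social Security tax: $1,803.77 × 0.06 = $108.23
PFL insurance: $1,803.77 × 0.01 = $18.04
State disability insurance: annual cap $97,587.89 already reached (YTD $99,510.23), so $0.00
Total deductions = $80.68 + $103.39 + $17.23 + $108.23 + $18.04 + $0.00 = $327.57
Net pay = $1,803.77 − $327.57 = $1,476.20

$1,476.20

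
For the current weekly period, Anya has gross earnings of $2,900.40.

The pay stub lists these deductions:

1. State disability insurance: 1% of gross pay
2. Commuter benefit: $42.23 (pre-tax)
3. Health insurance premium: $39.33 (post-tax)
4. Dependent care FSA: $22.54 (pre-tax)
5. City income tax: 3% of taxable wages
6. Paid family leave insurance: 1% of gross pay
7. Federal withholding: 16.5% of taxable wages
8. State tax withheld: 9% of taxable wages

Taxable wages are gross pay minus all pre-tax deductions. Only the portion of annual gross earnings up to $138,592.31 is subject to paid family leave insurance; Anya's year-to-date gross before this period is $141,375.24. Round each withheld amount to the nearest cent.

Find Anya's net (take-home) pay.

Commuter benefit: $42.23
Dependent care FSA: $22.54
Pre-tax total = $42.23 + $22.54 = $64.77
Taxable wages = $2,900.40 − $64.77 = $2,835.63
State tax withheld: $2,835.63 × 0.09 = $255.21
City income tax: $2,835.63 × 0.03 = $85.07
Federal withholding: $2,835.63 × 0.165 = $467.88
State disability insurance: $2,900.40 × 0.01 = $29.00
Paid family leave insurance: annual cap $138,592.31 already reached (YTD $141,375.24), so $0.00
Health insurance premium: $39.33
Total deductions = $42.23 + $22.54 + $255.21 + $85.07 + $467.88 + $29.00 + $0.00 + $39.33 = $941.26
Net pay = $2,900.40 − $941.26 = $1,959.14

$1,959.14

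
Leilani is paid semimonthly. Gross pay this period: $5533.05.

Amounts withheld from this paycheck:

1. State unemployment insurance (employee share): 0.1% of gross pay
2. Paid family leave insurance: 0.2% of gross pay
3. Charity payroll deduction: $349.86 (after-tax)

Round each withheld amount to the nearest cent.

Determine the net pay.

State unemployment insurance (employee share): $5533.05 × 0.001 = $5.53
Paid family leave insurance: $5533.05 × 0.002 = $11.07
Charity payroll deduction: $349.86
Total deductions = $5.53 + $11.07 + $349.86 = $366.46
Net pay = $5533.05 − $366.46 = $5166.59

$5166.59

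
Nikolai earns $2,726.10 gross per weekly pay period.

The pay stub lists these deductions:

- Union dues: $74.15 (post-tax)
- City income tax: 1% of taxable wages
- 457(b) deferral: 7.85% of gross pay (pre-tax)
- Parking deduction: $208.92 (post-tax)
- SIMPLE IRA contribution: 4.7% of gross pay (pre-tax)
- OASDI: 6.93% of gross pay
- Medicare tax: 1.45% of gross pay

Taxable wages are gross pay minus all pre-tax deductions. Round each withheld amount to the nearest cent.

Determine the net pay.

$1,848.61

SIMPLE IRA contribution: $2,726.10 × 0.047 = $128.13
457(b) deferral: $2,726.10 × 0.0785 = $214.00
Pre-tax total = $128.13 + $214.00 = $342.13
Taxable wages = $2,726.10 − $342.13 = $2,383.97
City income tax: $2,383.97 × 0.01 = $23.84
Medicare tax: $2,726.10 × 0.0145 = $39.53
OASDI: $2,726.10 × 0.0693 = $188.92
Union dues: $74.15
Parking deduction: $208.92
Total deductions = $128.13 + $214.00 + $23.84 + $39.53 + $188.92 + $74.15 + $208.92 = $877.49
Net pay = $2,726.10 − $877.49 = $1,848.61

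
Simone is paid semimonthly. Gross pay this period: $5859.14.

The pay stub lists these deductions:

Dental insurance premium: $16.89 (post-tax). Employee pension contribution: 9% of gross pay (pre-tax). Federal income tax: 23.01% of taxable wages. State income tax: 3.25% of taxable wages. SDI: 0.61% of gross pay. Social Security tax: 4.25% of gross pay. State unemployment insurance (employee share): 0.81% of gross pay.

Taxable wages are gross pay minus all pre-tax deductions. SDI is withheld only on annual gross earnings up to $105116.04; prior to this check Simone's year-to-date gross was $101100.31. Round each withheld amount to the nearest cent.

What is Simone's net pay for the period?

$3593.83

Employee pension contribution: $5859.14 × 0.09 = $527.32
Taxable wages = $5859.14 − $527.32 = $5331.82
Federal income tax: $5331.82 × 0.2301 = $1226.85
State income tax: $5331.82 × 0.0325 = $173.28
SDI: only $105116.04 − $101100.31 = $4015.73 of this check is subject → $4015.73 × 0.0061 = $24.50
Social Security tax: $5859.14 × 0.0425 = $249.01
State unemployment insurance (employee share): $5859.14 × 0.0081 = $47.46
Dental insurance premium: $16.89
Total deductions = $527.32 + $1226.85 + $173.28 + $24.50 + $249.01 + $47.46 + $16.89 = $2265.31
Net pay = $5859.14 − $2265.31 = $3593.83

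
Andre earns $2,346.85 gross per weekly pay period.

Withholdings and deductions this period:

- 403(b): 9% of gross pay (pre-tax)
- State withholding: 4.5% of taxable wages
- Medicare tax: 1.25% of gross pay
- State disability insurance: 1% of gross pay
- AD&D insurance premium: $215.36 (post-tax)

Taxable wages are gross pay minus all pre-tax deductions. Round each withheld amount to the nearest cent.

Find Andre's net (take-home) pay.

$1,771.36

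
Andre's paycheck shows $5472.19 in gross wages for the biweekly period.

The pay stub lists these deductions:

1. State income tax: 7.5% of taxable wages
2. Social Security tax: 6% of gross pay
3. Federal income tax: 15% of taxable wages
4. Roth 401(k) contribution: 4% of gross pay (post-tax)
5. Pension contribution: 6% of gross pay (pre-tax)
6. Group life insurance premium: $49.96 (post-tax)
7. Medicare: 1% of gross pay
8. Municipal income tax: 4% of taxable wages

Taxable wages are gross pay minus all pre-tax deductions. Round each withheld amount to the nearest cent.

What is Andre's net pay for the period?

$3128.84

Pension contribution: $5472.19 × 0.06 = $328.33
Taxable wages = $5472.19 − $328.33 = $5143.86
State income tax: $5143.86 × 0.075 = $385.79
Federal income tax: $5143.86 × 0.15 = $771.58
Municipal income tax: $5143.86 × 0.04 = $205.75
Medicare: $5472.19 × 0.01 = $54.72
Social Security tax: $5472.19 × 0.06 = $328.33
Roth 401(k) contribution: $5472.19 × 0.04 = $218.89
Group life insurance premium: $49.96
Total deductions = $328.33 + $385.79 + $771.58 + $205.75 + $54.72 + $328.33 + $218.89 + $49.96 = $2343.35
Net pay = $5472.19 − $2343.35 = $3128.84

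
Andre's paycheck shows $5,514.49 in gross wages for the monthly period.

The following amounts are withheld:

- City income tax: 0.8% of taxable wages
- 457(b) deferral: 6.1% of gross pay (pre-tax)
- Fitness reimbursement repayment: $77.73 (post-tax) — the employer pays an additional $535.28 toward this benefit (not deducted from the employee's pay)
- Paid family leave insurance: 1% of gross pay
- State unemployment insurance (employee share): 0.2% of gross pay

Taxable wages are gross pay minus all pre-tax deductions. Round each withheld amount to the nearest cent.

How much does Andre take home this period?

457(b) deferral: $5,514.49 × 0.061 = $336.38
Taxable wages = $5,514.49 − $336.38 = $5,178.11
City income tax: $5,178.11 × 0.008 = $41.42
State unemployment insurance (employee share): $5,514.49 × 0.002 = $11.03
Paid family leave insurance: $5,514.49 × 0.01 = $55.14
Fitness reimbursement repayment: $77.73
(Employer's $535.28 toward fitness reimbursement repayment is not withheld from the employee.)
Total deductions = $336.38 + $41.42 + $11.03 + $55.14 + $77.73 = $521.70
Net pay = $5,514.49 − $521.70 = $4,992.79

$4,992.79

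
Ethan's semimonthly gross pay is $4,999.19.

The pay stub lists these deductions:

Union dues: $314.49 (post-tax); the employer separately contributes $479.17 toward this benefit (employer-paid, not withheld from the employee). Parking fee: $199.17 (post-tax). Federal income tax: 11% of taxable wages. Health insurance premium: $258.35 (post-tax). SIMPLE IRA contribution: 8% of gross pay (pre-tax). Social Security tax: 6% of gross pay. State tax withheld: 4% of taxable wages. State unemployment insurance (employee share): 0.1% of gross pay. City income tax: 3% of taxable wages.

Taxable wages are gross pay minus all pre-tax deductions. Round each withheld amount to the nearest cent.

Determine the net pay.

$2,694.42

SIMPLE IRA contribution: $4,999.19 × 0.08 = $399.94
Taxable wages = $4,999.19 − $399.94 = $4,599.25
Federal income tax: $4,599.25 × 0.11 = $505.92
State tax withheld: $4,599.25 × 0.04 = $183.97
City income tax: $4,599.25 × 0.03 = $137.98
State unemployment insurance (employee share): $4,999.19 × 0.001 = $5.00
Social Security tax: $4,999.19 × 0.06 = $299.95
Parking fee: $199.17
Health insurance premium: $258.35
Union dues: $314.49
(Employer's $479.17 toward union dues is not withheld from the employee.)
Total deductions = $399.94 + $505.92 + $183.97 + $137.98 + $5.00 + $299.95 + $199.17 + $258.35 + $314.49 = $2,304.77
Net pay = $4,999.19 − $2,304.77 = $2,694.42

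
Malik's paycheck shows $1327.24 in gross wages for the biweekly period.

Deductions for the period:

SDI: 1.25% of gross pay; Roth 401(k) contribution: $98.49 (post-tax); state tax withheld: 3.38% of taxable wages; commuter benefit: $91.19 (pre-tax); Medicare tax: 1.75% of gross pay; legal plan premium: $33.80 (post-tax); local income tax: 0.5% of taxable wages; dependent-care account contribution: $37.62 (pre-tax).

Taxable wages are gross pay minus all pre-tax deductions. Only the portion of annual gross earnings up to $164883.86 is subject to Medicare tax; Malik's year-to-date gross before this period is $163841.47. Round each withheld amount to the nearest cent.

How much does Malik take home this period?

$984.81

Commuter benefit: $91.19
Dependent-care account contribution: $37.62
Pre-tax total = $91.19 + $37.62 = $128.81
Taxable wages = $1327.24 − $128.81 = $1198.43
Local income tax: $1198.43 × 0.005 = $5.99
State tax withheld: $1198.43 × 0.0338 = $40.51
SDI: $1327.24 × 0.0125 = $16.59
Medicare tax: only $164883.86 − $163841.47 = $1042.39 of this check is subject → $1042.39 × 0.0175 = $18.24
Roth 401(k) contribution: $98.49
Legal plan premium: $33.80
Total deductions = $91.19 + $37.62 + $5.99 + $40.51 + $16.59 + $18.24 + $98.49 + $33.80 = $342.43
Net pay = $1327.24 − $342.43 = $984.81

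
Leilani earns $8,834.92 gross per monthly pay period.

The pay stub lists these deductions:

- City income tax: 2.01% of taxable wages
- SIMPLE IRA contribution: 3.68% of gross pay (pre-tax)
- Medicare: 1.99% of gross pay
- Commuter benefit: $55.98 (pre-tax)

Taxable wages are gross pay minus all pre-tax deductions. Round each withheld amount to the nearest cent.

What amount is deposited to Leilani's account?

$8,108.08

SIMPLE IRA contribution: $8,834.92 × 0.0368 = $325.13
Commuter benefit: $55.98
Pre-tax total = $325.13 + $55.98 = $381.11
Taxable wages = $8,834.92 − $381.11 = $8,453.81
City income tax: $8,453.81 × 0.0201 = $169.92
Medicare: $8,834.92 × 0.0199 = $175.81
Total deductions = $325.13 + $55.98 + $169.92 + $175.81 = $726.84
Net pay = $8,834.92 − $726.84 = $8,108.08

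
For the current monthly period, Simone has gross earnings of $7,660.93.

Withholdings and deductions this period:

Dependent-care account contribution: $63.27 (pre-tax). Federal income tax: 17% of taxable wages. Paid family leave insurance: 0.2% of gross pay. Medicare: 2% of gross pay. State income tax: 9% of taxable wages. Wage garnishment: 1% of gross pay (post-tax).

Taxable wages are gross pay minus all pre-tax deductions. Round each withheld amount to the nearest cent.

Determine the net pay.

$5,377.12

Dependent-care account contribution: $63.27
Taxable wages = $7,660.93 − $63.27 = $7,597.66
State income tax: $7,597.66 × 0.09 = $683.79
Federal income tax: $7,597.66 × 0.17 = $1,291.60
Paid family leave insurance: $7,660.93 × 0.002 = $15.32
Medicare: $7,660.93 × 0.02 = $153.22
Wage garnishment: $7,660.93 × 0.01 = $76.61
Total deductions = $63.27 + $683.79 + $1,291.60 + $15.32 + $153.22 + $76.61 = $2,283.81
Net pay = $7,660.93 − $2,283.81 = $5,377.12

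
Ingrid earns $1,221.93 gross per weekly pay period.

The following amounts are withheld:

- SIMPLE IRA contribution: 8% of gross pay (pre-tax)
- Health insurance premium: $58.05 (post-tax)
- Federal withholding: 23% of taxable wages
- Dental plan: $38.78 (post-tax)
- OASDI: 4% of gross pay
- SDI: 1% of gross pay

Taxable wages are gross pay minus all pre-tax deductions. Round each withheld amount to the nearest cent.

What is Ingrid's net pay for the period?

SIMPLE IRA contribution: $1,221.93 × 0.08 = $97.75
Taxable wages = $1,221.93 − $97.75 = $1,124.18
Federal withholding: $1,124.18 × 0.23 = $258.56
OASDI: $1,221.93 × 0.04 = $48.88
SDI: $1,221.93 × 0.01 = $12.22
Dental plan: $38.78
Health insurance premium: $58.05
Total deductions = $97.75 + $258.56 + $48.88 + $12.22 + $38.78 + $58.05 = $514.24
Net pay = $1,221.93 − $514.24 = $707.69

$707.69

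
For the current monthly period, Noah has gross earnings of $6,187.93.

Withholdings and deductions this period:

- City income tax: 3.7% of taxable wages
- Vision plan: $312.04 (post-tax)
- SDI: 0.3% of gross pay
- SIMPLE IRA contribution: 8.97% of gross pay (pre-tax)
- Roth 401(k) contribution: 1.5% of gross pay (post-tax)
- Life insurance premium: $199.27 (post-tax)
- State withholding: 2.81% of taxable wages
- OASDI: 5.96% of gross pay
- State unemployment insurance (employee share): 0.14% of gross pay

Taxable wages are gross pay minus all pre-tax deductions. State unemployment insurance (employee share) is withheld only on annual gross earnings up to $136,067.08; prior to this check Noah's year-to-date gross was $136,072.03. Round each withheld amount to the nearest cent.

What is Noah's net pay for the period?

$4,274.68

SIMPLE IRA contribution: $6,187.93 × 0.0897 = $555.06
Taxable wages = $6,187.93 − $555.06 = $5,632.87
State withholding: $5,632.87 × 0.0281 = $158.28
City income tax: $5,632.87 × 0.037 = $208.42
OASDI: $6,187.93 × 0.0596 = $368.80
SDI: $6,187.93 × 0.003 = $18.56
State unemployment insurance (employee share): annual cap $136,067.08 already reached (YTD $136,072.03), so $0.00
Roth 401(k) contribution: $6,187.93 × 0.015 = $92.82
Vision plan: $312.04
Life insurance premium: $199.27
Total deductions = $555.06 + $158.28 + $208.42 + $368.80 + $18.56 + $0.00 + $92.82 + $312.04 + $199.27 = $1,913.25
Net pay = $6,187.93 − $1,913.25 = $4,274.68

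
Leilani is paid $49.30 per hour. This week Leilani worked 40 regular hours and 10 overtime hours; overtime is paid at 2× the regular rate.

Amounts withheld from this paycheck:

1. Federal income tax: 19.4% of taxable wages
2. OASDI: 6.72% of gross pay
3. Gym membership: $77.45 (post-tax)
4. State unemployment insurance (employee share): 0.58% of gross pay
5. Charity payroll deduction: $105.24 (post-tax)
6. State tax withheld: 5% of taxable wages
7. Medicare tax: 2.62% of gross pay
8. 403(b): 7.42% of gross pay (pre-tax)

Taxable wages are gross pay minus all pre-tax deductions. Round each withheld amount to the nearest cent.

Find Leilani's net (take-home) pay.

Regular pay: 40 × $49.30 = $1,972.00
Overtime pay: 10 × $49.30 × 2 = $986.00
Gross pay = $1,972.00 + $986.00 = $2,958.00
403(b): $2,958.00 × 0.0742 = $219.48
Taxable wages = $2,958.00 − $219.48 = $2,738.52
Federal income tax: $2,738.52 × 0.194 = $531.27
State tax withheld: $2,738.52 × 0.05 = $136.93
State unemployment insurance (employee share): $2,958.00 × 0.0058 = $17.16
Medicare tax: $2,958.00 × 0.0262 = $77.50
OASDI: $2,958.00 × 0.0672 = $198.78
Gym membership: $77.45
Charity payroll deduction: $105.24
Total deductions = $219.48 + $531.27 + $136.93 + $17.16 + $77.50 + $198.78 + $77.45 + $105.24 = $1,363.81
Net pay = $2,958.00 − $1,363.81 = $1,594.19

$1,594.19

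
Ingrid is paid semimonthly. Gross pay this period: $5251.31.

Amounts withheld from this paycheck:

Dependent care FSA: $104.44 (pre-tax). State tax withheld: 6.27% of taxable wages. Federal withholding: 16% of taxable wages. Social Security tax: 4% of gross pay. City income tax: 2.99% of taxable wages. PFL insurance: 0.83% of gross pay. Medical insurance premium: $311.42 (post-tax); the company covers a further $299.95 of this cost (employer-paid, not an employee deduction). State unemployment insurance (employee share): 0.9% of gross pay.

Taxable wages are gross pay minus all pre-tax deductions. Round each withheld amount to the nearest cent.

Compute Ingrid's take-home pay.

$3234.45

Dependent care FSA: $104.44
Taxable wages = $5251.31 − $104.44 = $5146.87
Federal withholding: $5146.87 × 0.16 = $823.50
City income tax: $5146.87 × 0.0299 = $153.89
State tax withheld: $5146.87 × 0.0627 = $322.71
State unemployment insurance (employee share): $5251.31 × 0.009 = $47.26
PFL insurance: $5251.31 × 0.0083 = $43.59
Social Security tax: $5251.31 × 0.04 = $210.05
Medical insurance premium: $311.42
(Employer's $299.95 toward medical insurance premium is not withheld from the employee.)
Total deductions = $104.44 + $823.50 + $153.89 + $322.71 + $47.26 + $43.59 + $210.05 + $311.42 = $2016.86
Net pay = $5251.31 − $2016.86 = $3234.45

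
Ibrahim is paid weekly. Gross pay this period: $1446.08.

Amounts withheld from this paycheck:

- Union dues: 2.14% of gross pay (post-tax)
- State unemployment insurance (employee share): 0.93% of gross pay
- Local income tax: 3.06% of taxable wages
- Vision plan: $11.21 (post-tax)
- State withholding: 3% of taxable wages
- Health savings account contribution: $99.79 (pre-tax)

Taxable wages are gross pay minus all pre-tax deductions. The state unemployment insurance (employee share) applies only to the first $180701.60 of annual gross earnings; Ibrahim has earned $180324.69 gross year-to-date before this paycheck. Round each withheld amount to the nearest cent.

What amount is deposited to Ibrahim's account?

$1219.03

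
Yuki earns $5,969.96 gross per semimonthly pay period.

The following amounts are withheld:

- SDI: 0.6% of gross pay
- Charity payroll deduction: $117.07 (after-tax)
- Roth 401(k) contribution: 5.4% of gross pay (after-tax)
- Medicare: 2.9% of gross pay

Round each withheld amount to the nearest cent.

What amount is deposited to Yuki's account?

SDI: $5,969.96 × 0.006 = $35.82
Medicare: $5,969.96 × 0.029 = $173.13
Charity payroll deduction: $117.07
Roth 401(k) contribution: $5,969.96 × 0.054 = $322.38
Total deductions = $35.82 + $173.13 + $117.07 + $322.38 = $648.40
Net pay = $5,969.96 − $648.40 = $5,321.56

$5,321.56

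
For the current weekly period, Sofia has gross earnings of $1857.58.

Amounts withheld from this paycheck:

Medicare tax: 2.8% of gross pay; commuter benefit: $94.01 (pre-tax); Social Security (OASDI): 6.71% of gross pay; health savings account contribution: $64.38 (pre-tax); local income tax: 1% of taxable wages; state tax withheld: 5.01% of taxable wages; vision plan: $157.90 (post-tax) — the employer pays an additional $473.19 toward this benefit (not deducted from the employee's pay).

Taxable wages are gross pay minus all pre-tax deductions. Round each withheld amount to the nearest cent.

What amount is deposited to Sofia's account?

$1262.52

Health savings account contribution: $64.38
Commuter benefit: $94.01
Pre-tax total = $64.38 + $94.01 = $158.39
Taxable wages = $1857.58 − $158.39 = $1699.19
State tax withheld: $1699.19 × 0.0501 = $85.13
Local income tax: $1699.19 × 0.01 = $16.99
Medicare tax: $1857.58 × 0.028 = $52.01
Social Security (OASDI): $1857.58 × 0.0671 = $124.64
Vision plan: $157.90
(Employer's $473.19 toward vision plan is not withheld from the employee.)
Total deductions = $64.38 + $94.01 + $85.13 + $16.99 + $52.01 + $124.64 + $157.90 = $595.06
Net pay = $1857.58 − $595.06 = $1262.52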